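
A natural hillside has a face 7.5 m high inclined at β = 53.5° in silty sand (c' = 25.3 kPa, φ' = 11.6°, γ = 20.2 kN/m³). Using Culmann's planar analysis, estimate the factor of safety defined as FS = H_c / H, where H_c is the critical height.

H_c = (4c'/γ) · sinβ cosφ' / [1 − cos(β − φ')]
    = (4·25.3/20.2) · sin53.5°·cos11.6° / [1 − cos41.9°]
    = 5.010 · 0.7874 / 0.2557 = 15.43 m
FS = H_c / H = 15.43 / 7.5 = 2.057

FS = 2.06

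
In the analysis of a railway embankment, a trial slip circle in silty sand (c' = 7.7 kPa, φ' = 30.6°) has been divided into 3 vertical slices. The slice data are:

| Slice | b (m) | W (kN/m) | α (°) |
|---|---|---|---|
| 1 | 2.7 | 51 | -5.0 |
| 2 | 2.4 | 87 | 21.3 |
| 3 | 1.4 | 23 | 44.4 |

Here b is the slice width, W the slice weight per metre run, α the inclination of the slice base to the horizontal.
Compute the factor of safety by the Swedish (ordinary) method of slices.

Ordinary method of slices: FS = Σ[c'·Δl_i + (W_i cosα_i)·tanφ'] / Σ W_i sinα_i, with Δl_i = b_i / cosα_i.
Slice 1: Δl = 2.7/cos(-5.0°) = 2.710 m; N'_1 = 51·cos(-5.0°) = 50.8; c'Δl = 20.87; W sinα = -4.4
Slice 2: Δl = 2.4/cos21.3° = 2.576 m; N'_2 = 87·cos21.3° = 81.1; c'Δl = 19.83; W sinα = 31.6
Slice 3: Δl = 1.4/cos44.4° = 1.959 m; N'_3 = 23·cos44.4° = 16.4; c'Δl = 15.09; W sinα = 16.1
Σc'Δl = 55.8 kN/m; ΣN' = 148.3 kN/m; ΣW sinα = 43.3 kN/m
Resisting = 55.8 + 148.3·tan30.6° = 55.8 + 87.7 = 143.5 kN/m
FS = 143.5 / 43.3 = 3.318

FS = 3.32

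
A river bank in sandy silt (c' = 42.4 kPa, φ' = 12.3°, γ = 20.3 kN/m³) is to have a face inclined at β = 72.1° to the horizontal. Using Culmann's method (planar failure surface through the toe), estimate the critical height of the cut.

Culmann's analysis gives the critical failure plane at α_cr = (β + φ')/2 = (72.1 + 12.3)/2 = 42.2°, and the critical height
H_c = (4c'/γ) · sinβ cosφ' / [1 − cos(β − φ')]
    = (4·42.4/20.3) · sin72.1°·cos12.3° / [1 − cos(59.8°)]
    = 8.355 · 0.9516·0.9770 / [1 − 0.5030]
    = 8.355 · 0.9298 / 0.4970
    = 15.63 m

H_c = 15.63 m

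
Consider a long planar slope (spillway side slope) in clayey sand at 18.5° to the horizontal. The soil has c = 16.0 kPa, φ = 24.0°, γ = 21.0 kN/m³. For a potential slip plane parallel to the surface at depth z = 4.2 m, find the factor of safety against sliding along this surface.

For an infinite slope with a slip plane parallel to the surface (no pore pressure): FS = [c + γz cos²β tanφ] / [γz sinβ cosβ].
γz = 21.0·4.2 = 88.20 kN/m²
Numerator = 16.0 + 88.20·cos²18.5°·tan24.0° = 16.0 + 88.20·0.8993·0.4452 = 51.315 kPa
Denominator = 88.20·sin18.5°·cos18.5° = 88.20·0.3173·0.9483 = 26.540 kPa
FS = 51.315 / 26.540 = 1.934

FS = 1.93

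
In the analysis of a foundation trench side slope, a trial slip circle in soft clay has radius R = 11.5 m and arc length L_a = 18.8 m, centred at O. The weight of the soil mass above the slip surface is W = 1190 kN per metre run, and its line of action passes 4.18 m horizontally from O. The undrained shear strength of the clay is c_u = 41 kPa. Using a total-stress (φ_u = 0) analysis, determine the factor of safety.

Taking moments about the centre O, the resisting moment is provided by the undrained shear strength acting along the arc:
M_R = c_u·L_a·R = 41·18.80·11.5 = 8864.2 kN·m/m
M_D = W·d = 1190·4.18 = 4974.2 kN·m/m
FS = M_R / M_D = 8864.2 / 4974.2 = 1.782

FS = 1.78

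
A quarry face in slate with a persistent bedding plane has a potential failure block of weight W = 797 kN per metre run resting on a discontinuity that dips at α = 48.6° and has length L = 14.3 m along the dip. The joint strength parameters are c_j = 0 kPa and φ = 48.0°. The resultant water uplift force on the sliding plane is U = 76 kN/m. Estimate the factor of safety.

Resolving the block weight along and normal to the plane and applying the Mohr–Coulomb strength on the joint:
N' = W cosα − U = 797·cos48.6° − 76 = 451.1 kN/m
Driving force T = W sinα = 797·sin48.6° = 597.8 kN/m
Resisting force R = c_j·L + N'·tanφ = 0·14.3 + 451.1·tan48.0° = 0.0 + 501.0 = 501.0 kN/m
FS = R / T = 501.0 / 597.8 = 0.838

FS = 0.84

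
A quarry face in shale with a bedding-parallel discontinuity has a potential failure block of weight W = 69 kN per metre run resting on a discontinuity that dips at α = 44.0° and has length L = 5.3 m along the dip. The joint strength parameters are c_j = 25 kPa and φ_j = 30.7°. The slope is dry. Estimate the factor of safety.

Resolving the block weight along and normal to the plane and applying the Mohr–Coulomb strength on the joint:
N' = W cosα = 69·cos44.0° = 49.6 kN/m
Driving force T = W sinα = 69·sin44.0° = 47.9 kN/m
Resisting force R = c_j·L + N'·tanφ_j = 25·5.3 + 49.6·tan30.7° = 132.5 + 29.5 = 162.0 kN/m
FS = R / T = 162.0 / 47.9 = 3.379

FS = 3.38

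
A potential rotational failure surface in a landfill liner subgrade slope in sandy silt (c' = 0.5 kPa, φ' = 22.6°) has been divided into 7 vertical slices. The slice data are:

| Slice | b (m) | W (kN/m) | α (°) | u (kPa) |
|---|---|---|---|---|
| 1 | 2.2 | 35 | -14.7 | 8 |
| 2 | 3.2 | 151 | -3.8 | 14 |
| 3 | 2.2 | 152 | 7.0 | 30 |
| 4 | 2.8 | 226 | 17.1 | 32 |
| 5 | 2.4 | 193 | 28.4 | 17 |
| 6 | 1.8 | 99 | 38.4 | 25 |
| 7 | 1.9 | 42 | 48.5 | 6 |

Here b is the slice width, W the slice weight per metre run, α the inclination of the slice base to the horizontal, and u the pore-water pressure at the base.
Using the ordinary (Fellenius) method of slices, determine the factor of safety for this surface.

Ordinary method of slices: FS = Σ[c'·Δl_i + (W_i cosα_i − u_i·Δl_i)·tanφ'] / Σ W_i sinα_i, with Δl_i = b_i / cosα_i.
Slice 1: Δl = 2.2/cos(-14.7°) = 2.274 m; N'_1 = 35·cos(-14.7°) − 8·2.274 = 15.7; c'Δl = 1.14; W sinα = -8.9
Slice 2: Δl = 3.2/cos(-3.8°) = 3.207 m; N'_2 = 151·cos(-3.8°) − 14·3.207 = 105.8; c'Δl = 1.60; W sinα = -10.0
Slice 3: Δl = 2.2/cos7.0° = 2.217 m; N'_3 = 152·cos7.0° − 30·2.217 = 84.4; c'Δl = 1.11; W sinα = 18.5
Slice 4: Δl = 2.8/cos17.1° = 2.930 m; N'_4 = 226·cos17.1° − 32·2.930 = 122.3; c'Δl = 1.46; W sinα = 66.5
Slice 5: Δl = 2.4/cos28.4° = 2.728 m; N'_5 = 193·cos28.4° − 17·2.728 = 123.4; c'Δl = 1.36; W sinα = 91.8
Slice 6: Δl = 1.8/cos38.4° = 2.297 m; N'_6 = 99·cos38.4° − 25·2.297 = 20.2; c'Δl = 1.15; W sinα = 61.5
Slice 7: Δl = 1.9/cos48.5° = 2.867 m; N'_7 = 42·cos48.5° − 6·2.867 = 10.6; c'Δl = 1.43; W sinα = 31.5
Σc'Δl = 9.3 kN/m; ΣN' = 482.2 kN/m; ΣW sinα = 250.8 kN/m
Resisting = 9.3 + 482.2·tan22.6° = 9.3 + 200.7 = 210.0 kN/m
FS = 210.0 / 250.8 = 0.837

FS = 0.84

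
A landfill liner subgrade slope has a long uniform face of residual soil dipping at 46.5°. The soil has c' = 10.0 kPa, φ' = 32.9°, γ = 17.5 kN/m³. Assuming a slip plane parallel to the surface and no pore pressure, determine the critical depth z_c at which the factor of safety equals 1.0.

Setting FS = 1.00 in FS = [c' + γz cos²β tanφ'] / [γz sinβ cosβ] and solving for z:
z = c' / [γ cosβ (FS·sinβ − cosβ·tanφ')]
  = 10.0 / [17.5·cos46.5°·(1.00·sin46.5° − cos46.5°·tan32.9°)]
  = 10.0 / [17.5·0.6884·(1.00·0.7254 − 0.6884·0.6469)]
  = 10.0 / 3.3736 = 2.964 m

z_c = 2.96 m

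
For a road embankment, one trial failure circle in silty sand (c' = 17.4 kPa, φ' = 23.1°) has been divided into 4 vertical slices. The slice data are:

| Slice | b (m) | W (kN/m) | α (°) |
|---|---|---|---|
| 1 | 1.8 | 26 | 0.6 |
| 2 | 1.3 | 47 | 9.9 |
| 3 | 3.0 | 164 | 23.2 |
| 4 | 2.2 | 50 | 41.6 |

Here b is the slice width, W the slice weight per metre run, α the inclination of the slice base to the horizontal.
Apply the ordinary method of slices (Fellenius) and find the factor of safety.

FS = 2.57

Ordinary method of slices: FS = Σ[c'·Δl_i + (W_i cosα_i)·tanφ'] / Σ W_i sinα_i, with Δl_i = b_i / cosα_i.
Slice 1: Δl = 1.8/cos0.6° = 1.800 m; N'_1 = 26·cos0.6° = 26.0; c'Δl = 31.32; W sinα = 0.3
Slice 2: Δl = 1.3/cos9.9° = 1.320 m; N'_2 = 47·cos9.9° = 46.3; c'Δl = 22.96; W sinα = 8.1
Slice 3: Δl = 3.0/cos23.2° = 3.264 m; N'_3 = 164·cos23.2° = 150.7; c'Δl = 56.79; W sinα = 64.6
Slice 4: Δl = 2.2/cos41.6° = 2.942 m; N'_4 = 50·cos41.6° = 37.4; c'Δl = 51.19; W sinα = 33.2
Σc'Δl = 162.3 kN/m; ΣN' = 260.4 kN/m; ΣW sinα = 106.2 kN/m
Resisting = 162.3 + 260.4·tan23.1° = 162.3 + 111.1 = 273.3 kN/m
FS = 273.3 / 106.2 = 2.575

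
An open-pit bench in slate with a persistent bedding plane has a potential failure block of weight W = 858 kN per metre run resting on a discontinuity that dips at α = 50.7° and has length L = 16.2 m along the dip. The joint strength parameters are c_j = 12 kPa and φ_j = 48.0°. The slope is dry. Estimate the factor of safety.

Resolving the block weight along and normal to the plane and applying the Mohr–Coulomb strength on the joint:
N' = W cosα = 858·cos50.7° = 543.4 kN/m
Driving force T = W sinα = 858·sin50.7° = 664.0 kN/m
Resisting force R = c_j·L + N'·tanφ_j = 12·16.2 + 543.4·tan48.0° = 194.4 + 603.6 = 798.0 kN/m
FS = R / T = 798.0 / 664.0 = 1.202

FS = 1.20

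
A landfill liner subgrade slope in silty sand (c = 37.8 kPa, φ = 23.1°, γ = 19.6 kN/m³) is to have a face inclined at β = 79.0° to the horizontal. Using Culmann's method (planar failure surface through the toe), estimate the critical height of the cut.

H_c = 15.85 m

Culmann's analysis gives the critical failure plane at α_cr = (β + φ)/2 = (79.0 + 23.1)/2 = 51.0°, and the critical height
H_c = (4c/γ) · sinβ cosφ / [1 − cos(β − φ)]
    = (4·37.8/19.6) · sin79.0°·cos23.1° / [1 − cos(55.9°)]
    = 7.714 · 0.9816·0.9198 / [1 − 0.5606]
    = 7.714 · 0.9029 / 0.4394
    = 15.85 m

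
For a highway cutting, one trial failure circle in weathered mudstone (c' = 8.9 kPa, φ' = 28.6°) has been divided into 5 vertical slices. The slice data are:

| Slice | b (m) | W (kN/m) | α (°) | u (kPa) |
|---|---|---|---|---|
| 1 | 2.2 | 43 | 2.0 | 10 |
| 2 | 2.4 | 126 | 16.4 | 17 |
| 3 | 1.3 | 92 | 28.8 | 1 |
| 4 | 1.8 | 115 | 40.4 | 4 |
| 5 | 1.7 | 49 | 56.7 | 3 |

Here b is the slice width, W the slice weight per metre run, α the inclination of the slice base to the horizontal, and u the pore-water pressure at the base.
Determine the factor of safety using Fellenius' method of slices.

FS = 1.29

Ordinary method of slices: FS = Σ[c'·Δl_i + (W_i cosα_i − u_i·Δl_i)·tanφ'] / Σ W_i sinα_i, with Δl_i = b_i / cosα_i.
Slice 1: Δl = 2.2/cos2.0° = 2.201 m; N'_1 = 43·cos2.0° − 10·2.201 = 21.0; c'Δl = 19.59; W sinα = 1.5
Slice 2: Δl = 2.4/cos16.4° = 2.502 m; N'_2 = 126·cos16.4° − 17·2.502 = 78.3; c'Δl = 22.27; W sinα = 35.6
Slice 3: Δl = 1.3/cos28.8° = 1.483 m; N'_3 = 92·cos28.8° − 1·1.483 = 79.1; c'Δl = 13.20; W sinα = 44.3
Slice 4: Δl = 1.8/cos40.4° = 2.364 m; N'_4 = 115·cos40.4° − 4·2.364 = 78.1; c'Δl = 21.04; W sinα = 74.5
Slice 5: Δl = 1.7/cos56.7° = 3.096 m; N'_5 = 49·cos56.7° − 3·3.096 = 17.6; c'Δl = 27.56; W sinα = 41.0
Σc'Δl = 103.7 kN/m; ΣN' = 274.2 kN/m; ΣW sinα = 196.9 kN/m
Resisting = 103.7 + 274.2·tan28.6° = 103.7 + 149.5 = 253.1 kN/m
FS = 253.1 / 196.9 = 1.286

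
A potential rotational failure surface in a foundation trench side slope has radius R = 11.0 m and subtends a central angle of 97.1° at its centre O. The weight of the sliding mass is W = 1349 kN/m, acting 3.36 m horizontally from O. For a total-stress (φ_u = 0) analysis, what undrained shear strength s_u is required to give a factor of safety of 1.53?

FS = s_u·L_a·R / (W·d), so s_u = FS·W·d / (L_a·R).
Arc length L_a = R·θ = 11.0·(97.1°·π/180) = 11.0·1.6947 = 18.64 m
s_u = 1.53·1349·3.36 / (18.64·11.0) = 6934.9 / 205.06 = 33.82 kPa

s_u = 33.8 kPa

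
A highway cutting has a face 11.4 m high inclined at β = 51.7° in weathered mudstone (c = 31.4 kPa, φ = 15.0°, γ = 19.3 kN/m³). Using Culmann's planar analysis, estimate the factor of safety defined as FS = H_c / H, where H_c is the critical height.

H_c = (4c/γ) · sinβ cosφ / [1 − cos(β − φ)]
    = (4·31.4/19.3) · sin51.7°·cos15.0° / [1 − cos36.7°]
    = 6.508 · 0.7580 / 0.1982 = 24.89 m
FS = H_c / H = 24.89 / 11.4 = 2.183

FS = 2.18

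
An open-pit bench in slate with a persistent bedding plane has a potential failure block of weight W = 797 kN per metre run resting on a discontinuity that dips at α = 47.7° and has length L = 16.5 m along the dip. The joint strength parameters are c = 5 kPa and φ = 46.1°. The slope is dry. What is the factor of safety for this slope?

FS = 1.09

Resolving the block weight along and normal to the plane and applying the Mohr–Coulomb strength on the joint:
N' = W cosα = 797·cos47.7° = 536.4 kN/m
Driving force T = W sinα = 797·sin47.7° = 589.5 kN/m
Resisting force R = c·L + N'·tanφ = 5·16.5 + 536.4·tan46.1° = 82.5 + 557.4 = 639.9 kN/m
FS = R / T = 639.9 / 589.5 = 1.086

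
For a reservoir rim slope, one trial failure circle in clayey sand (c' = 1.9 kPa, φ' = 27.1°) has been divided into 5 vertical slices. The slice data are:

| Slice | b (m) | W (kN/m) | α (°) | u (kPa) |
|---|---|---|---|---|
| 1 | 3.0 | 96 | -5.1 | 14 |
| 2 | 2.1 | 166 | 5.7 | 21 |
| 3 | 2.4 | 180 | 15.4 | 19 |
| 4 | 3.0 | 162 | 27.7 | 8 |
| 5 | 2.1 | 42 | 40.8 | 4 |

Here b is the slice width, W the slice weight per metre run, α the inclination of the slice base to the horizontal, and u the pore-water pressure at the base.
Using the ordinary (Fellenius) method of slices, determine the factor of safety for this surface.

Ordinary method of slices: FS = Σ[c'·Δl_i + (W_i cosα_i − u_i·Δl_i)·tanφ'] / Σ W_i sinα_i, with Δl_i = b_i / cosα_i.
Slice 1: Δl = 3.0/cos(-5.1°) = 3.012 m; N'_1 = 96·cos(-5.1°) − 14·3.012 = 53.5; c'Δl = 5.72; W sinα = -8.5
Slice 2: Δl = 2.1/cos5.7° = 2.110 m; N'_2 = 166·cos5.7° − 21·2.110 = 120.9; c'Δl = 4.01; W sinα = 16.5
Slice 3: Δl = 2.4/cos15.4° = 2.489 m; N'_3 = 180·cos15.4° − 19·2.489 = 126.2; c'Δl = 4.73; W sinα = 47.8
Slice 4: Δl = 3.0/cos27.7° = 3.388 m; N'_4 = 162·cos27.7° − 8·3.388 = 116.3; c'Δl = 6.44; W sinα = 75.3
Slice 5: Δl = 2.1/cos40.8° = 2.774 m; N'_5 = 42·cos40.8° − 4·2.774 = 20.7; c'Δl = 5.27; W sinα = 27.4
Σc'Δl = 26.2 kN/m; ΣN' = 437.6 kN/m; ΣW sinα = 158.5 kN/m
Resisting = 26.2 + 437.6·tan27.1° = 26.2 + 223.9 = 250.1 kN/m
FS = 250.1 / 158.5 = 1.578

FS = 1.58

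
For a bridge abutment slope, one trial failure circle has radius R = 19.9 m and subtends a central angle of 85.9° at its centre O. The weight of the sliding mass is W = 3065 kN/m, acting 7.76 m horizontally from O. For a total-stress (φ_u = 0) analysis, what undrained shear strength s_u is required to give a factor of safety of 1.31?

FS = s_u·L_a·R / (W·d), so s_u = FS·W·d / (L_a·R).
Arc length L_a = R·θ = 19.9·(85.9°·π/180) = 19.9·1.4992 = 29.83 m
s_u = 1.31·3065·7.76 / (29.83·19.9) = 31157.6 / 593.71 = 52.48 kPa

s_u = 52.5 kPa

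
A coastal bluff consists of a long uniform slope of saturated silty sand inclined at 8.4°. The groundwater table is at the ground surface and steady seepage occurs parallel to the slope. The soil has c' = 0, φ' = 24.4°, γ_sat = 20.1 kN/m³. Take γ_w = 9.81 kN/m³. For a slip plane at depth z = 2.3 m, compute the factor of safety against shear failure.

With seepage parallel to the slope and the water table at the surface, the effective normal stress on the slip plane uses the buoyant unit weight γ' = γ_sat − γ_w while the driving shear stress uses γ_sat:
FS = [c' + γ' z cos²β tanφ'] / [γ_sat z sinβ cosβ]
(For c' = 0 this reduces to FS = (γ'/γ_sat)·tanφ'/tanβ.)
γ' = 20.1 − 9.81 = 10.29 kN/m³
Numerator = 0.0 + 10.29·2.3·cos²8.4°·tan24.4° = 0.0 + 10.29·2.3·0.9787·0.4536 = 10.507 kPa
Denominator = 20.1·2.3·sin8.4°·cos8.4° = 20.1·2.3·0.1461·0.9893 = 6.681 kPa
FS = 10.507 / 6.681 = 1.573

FS = 1.57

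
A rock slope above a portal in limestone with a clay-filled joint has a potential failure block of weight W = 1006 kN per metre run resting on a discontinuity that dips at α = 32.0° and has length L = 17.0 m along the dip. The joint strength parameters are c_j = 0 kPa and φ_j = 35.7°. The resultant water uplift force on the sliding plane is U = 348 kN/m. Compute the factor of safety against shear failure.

FS = 0.68

Resolving the block weight along and normal to the plane and applying the Mohr–Coulomb strength on the joint:
N' = W cosα − U = 1006·cos32.0° − 348 = 505.1 kN/m
Driving force T = W sinα = 1006·sin32.0° = 533.1 kN/m
Resisting force R = c_j·L + N'·tanφ_j = 0·17.0 + 505.1·tan35.7° = 0.0 + 363.0 = 363.0 kN/m
FS = R / T = 363.0 / 533.1 = 0.681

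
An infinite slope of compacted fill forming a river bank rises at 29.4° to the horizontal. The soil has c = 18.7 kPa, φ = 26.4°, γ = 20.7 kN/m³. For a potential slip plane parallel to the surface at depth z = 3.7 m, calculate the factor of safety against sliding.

FS = 1.45

For an infinite slope with a slip plane parallel to the surface (no pore pressure): FS = [c + γz cos²β tanφ] / [γz sinβ cosβ].
γz = 20.7·3.7 = 76.59 kN/m²
Numerator = 18.7 + 76.59·cos²29.4°·tan26.4° = 18.7 + 76.59·0.7590·0.4964 = 47.557 kPa
Denominator = 76.59·sin29.4°·cos29.4° = 76.59·0.4909·0.8712 = 32.756 kPa
FS = 47.557 / 32.756 = 1.452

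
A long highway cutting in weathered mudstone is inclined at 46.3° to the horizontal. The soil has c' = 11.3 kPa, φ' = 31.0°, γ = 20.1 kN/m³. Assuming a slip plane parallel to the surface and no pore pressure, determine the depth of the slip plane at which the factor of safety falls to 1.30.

Setting FS = 1.30 in FS = [c' + γz cos²β tanφ'] / [γz sinβ cosβ] and solving for z:
z = c' / [γ cosβ (FS·sinβ − cosβ·tanφ')]
  = 11.3 / [20.1·cos46.3°·(1.30·sin46.3° − cos46.3°·tan31.0°)]
  = 11.3 / [20.1·0.6909·(1.30·0.7230 − 0.6909·0.6009)]
  = 11.3 / 7.2868 = 1.551 m

z = 1.55 m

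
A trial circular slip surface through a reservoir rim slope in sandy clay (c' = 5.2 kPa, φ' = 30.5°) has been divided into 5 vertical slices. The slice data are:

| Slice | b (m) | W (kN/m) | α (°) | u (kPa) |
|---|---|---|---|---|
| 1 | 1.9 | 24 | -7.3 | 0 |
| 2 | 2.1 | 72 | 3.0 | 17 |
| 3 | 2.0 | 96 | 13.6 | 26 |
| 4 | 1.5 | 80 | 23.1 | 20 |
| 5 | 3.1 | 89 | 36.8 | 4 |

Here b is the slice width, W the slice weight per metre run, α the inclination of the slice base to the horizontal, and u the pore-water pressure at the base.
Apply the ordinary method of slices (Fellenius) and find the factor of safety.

FS = 1.63

Ordinary method of slices: FS = Σ[c'·Δl_i + (W_i cosα_i − u_i·Δl_i)·tanφ'] / Σ W_i sinα_i, with Δl_i = b_i / cosα_i.
Slice 1: Δl = 1.9/cos(-7.3°) = 1.916 m; N'_1 = 24·cos(-7.3°) − 0·1.916 = 23.8; c'Δl = 9.96; W sinα = -3.0
Slice 2: Δl = 2.1/cos3.0° = 2.103 m; N'_2 = 72·cos3.0° − 17·2.103 = 36.2; c'Δl = 10.93; W sinα = 3.8
Slice 3: Δl = 2.0/cos13.6° = 2.058 m; N'_3 = 96·cos13.6° − 26·2.058 = 39.8; c'Δl = 10.70; W sinα = 22.6
Slice 4: Δl = 1.5/cos23.1° = 1.631 m; N'_4 = 80·cos23.1° − 20·1.631 = 41.0; c'Δl = 8.48; W sinα = 31.4
Slice 5: Δl = 3.1/cos36.8° = 3.871 m; N'_5 = 89·cos36.8° − 4·3.871 = 55.8; c'Δl = 20.13; W sinα = 53.3
Σc'Δl = 60.2 kN/m; ΣN' = 196.5 kN/m; ΣW sinα = 108.0 kN/m
Resisting = 60.2 + 196.5·tan30.5° = 60.2 + 115.8 = 176.0 kN/m
FS = 176.0 / 108.0 = 1.629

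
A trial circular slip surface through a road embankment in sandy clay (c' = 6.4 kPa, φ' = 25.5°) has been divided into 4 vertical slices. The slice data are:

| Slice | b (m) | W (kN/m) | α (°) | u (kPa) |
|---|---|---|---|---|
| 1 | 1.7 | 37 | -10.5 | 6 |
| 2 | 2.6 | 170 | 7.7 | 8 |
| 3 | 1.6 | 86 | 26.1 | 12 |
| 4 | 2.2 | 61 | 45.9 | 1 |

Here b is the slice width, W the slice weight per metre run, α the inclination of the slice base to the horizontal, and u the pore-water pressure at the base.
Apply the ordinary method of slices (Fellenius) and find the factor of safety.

Ordinary method of slices: FS = Σ[c'·Δl_i + (W_i cosα_i − u_i·Δl_i)·tanφ'] / Σ W_i sinα_i, with Δl_i = b_i / cosα_i.
Slice 1: Δl = 1.7/cos(-10.5°) = 1.729 m; N'_1 = 37·cos(-10.5°) − 6·1.729 = 26.0; c'Δl = 11.07; W sinα = -6.7
Slice 2: Δl = 2.6/cos7.7° = 2.624 m; N'_2 = 170·cos7.7° − 8·2.624 = 147.5; c'Δl = 16.79; W sinα = 22.8
Slice 3: Δl = 1.6/cos26.1° = 1.782 m; N'_3 = 86·cos26.1° − 12·1.782 = 55.9; c'Δl = 11.40; W sinα = 37.8
Slice 4: Δl = 2.2/cos45.9° = 3.161 m; N'_4 = 61·cos45.9° − 1·3.161 = 39.3; c'Δl = 20.23; W sinα = 43.8
Σc'Δl = 59.5 kN/m; ΣN' = 268.6 kN/m; ΣW sinα = 97.7 kN/m
Resisting = 59.5 + 268.6·tan25.5° = 59.5 + 128.1 = 187.6 kN/m
FS = 187.6 / 97.7 = 1.921

FS = 1.92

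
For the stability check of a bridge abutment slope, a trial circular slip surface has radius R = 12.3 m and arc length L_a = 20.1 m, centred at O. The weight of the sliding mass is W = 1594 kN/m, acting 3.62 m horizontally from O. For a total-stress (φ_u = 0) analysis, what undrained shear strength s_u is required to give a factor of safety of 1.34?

s_u = 31.3 kPa

FS = s_u·L_a·R / (W·d), so s_u = FS·W·d / (L_a·R).
s_u = 1.34·1594·3.62 / (20.10·12.3) = 7732.2 / 247.23 = 31.28 kPa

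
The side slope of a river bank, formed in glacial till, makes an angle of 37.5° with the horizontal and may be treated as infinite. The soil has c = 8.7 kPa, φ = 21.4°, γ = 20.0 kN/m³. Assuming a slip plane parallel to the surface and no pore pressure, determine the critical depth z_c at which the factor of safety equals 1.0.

z_c = 1.84 m

Setting FS = 1.00 in FS = [c + γz cos²β tanφ] / [γz sinβ cosβ] and solving for z:
z = c / [γ cosβ (FS·sinβ − cosβ·tanφ)]
  = 8.7 / [20.0·cos37.5°·(1.00·sin37.5° − cos37.5°·tan21.4°)]
  = 8.7 / [20.0·0.7934·(1.00·0.6088 − 0.7934·0.3919)]
  = 8.7 / 4.7260 = 1.841 m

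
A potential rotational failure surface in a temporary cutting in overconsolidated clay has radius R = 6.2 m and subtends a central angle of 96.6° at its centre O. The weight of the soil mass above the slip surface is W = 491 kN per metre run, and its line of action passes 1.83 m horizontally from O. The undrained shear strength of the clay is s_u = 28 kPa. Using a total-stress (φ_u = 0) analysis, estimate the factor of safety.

FS = 2.02

Taking moments about the centre O, the resisting moment is provided by the undrained shear strength acting along the arc:
Arc length L_a = R·θ = 6.2·(96.6°·π/180) = 6.2·1.6860 = 10.45 m
M_R = s_u·L_a·R = 28·10.45·6.2 = 1814.7 kN·m/m
M_D = W·d = 491·1.83 = 898.5 kN·m/m
FS = M_R / M_D = 1814.7 / 898.5 = 2.020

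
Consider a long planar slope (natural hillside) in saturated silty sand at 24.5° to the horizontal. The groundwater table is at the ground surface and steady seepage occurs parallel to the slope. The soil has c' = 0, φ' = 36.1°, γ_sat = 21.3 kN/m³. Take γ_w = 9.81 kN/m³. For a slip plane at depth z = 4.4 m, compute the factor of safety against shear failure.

FS = 0.86

With seepage parallel to the slope and the water table at the surface, the effective normal stress on the slip plane uses the buoyant unit weight γ' = γ_sat − γ_w while the driving shear stress uses γ_sat:
FS = [c' + γ' z cos²β tanφ'] / [γ_sat z sinβ cosβ]
(For c' = 0 this reduces to FS = (γ'/γ_sat)·tanφ'/tanβ.)
γ' = 21.3 − 9.81 = 11.49 kN/m³
Numerator = 0.0 + 11.49·4.4·cos²24.5°·tan36.1° = 0.0 + 11.49·4.4·0.8280·0.7292 = 30.526 kPa
Denominator = 21.3·4.4·sin24.5°·cos24.5° = 21.3·4.4·0.4147·0.9100 = 35.366 kPa
FS = 30.526 / 35.366 = 0.863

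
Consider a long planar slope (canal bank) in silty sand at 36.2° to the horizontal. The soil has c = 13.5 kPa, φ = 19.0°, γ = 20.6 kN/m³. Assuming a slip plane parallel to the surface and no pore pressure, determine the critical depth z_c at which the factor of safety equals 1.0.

Setting FS = 1.00 in FS = [c + γz cos²β tanφ] / [γz sinβ cosβ] and solving for z:
z = c / [γ cosβ (FS·sinβ − cosβ·tanφ)]
  = 13.5 / [20.6·cos36.2°·(1.00·sin36.2° − cos36.2°·tan19.0°)]
  = 13.5 / [20.6·0.8070·(1.00·0.5906 − 0.8070·0.3443)]
  = 13.5 / 5.1989 = 2.597 m

z_c = 2.60 m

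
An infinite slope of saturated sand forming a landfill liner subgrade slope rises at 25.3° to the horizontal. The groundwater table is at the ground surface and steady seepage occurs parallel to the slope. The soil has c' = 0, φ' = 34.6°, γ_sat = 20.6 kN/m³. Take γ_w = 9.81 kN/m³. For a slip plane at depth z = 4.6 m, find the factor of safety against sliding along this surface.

FS = 0.76

With seepage parallel to the slope and the water table at the surface, the effective normal stress on the slip plane uses the buoyant unit weight γ' = γ_sat − γ_w while the driving shear stress uses γ_sat:
FS = [c' + γ' z cos²β tanφ'] / [γ_sat z sinβ cosβ]
(For c' = 0 this reduces to FS = (γ'/γ_sat)·tanφ'/tanβ.)
γ' = 20.6 − 9.81 = 10.79 kN/m³
Numerator = 0.0 + 10.79·4.6·cos²25.3°·tan34.6° = 0.0 + 10.79·4.6·0.8174·0.6899 = 27.987 kPa
Denominator = 20.6·4.6·sin25.3°·cos25.3° = 20.6·4.6·0.4274·0.9041 = 36.612 kPa
FS = 27.987 / 36.612 = 0.764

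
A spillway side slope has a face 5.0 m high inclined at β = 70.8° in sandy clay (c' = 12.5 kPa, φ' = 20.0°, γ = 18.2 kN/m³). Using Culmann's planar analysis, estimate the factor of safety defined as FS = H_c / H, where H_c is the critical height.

FS = 1.33

H_c = (4c'/γ) · sinβ cosφ' / [1 − cos(β − φ')]
    = (4·12.5/18.2) · sin70.8°·cos20.0° / [1 − cos50.8°]
    = 2.747 · 0.8874 / 0.3680 = 6.63 m
FS = H_c / H = 6.63 / 5.0 = 1.325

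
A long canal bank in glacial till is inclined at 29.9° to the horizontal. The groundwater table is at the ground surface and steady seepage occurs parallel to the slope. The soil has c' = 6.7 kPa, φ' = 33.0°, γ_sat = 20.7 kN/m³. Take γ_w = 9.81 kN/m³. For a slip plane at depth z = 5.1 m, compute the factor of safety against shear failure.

FS = 0.74

With seepage parallel to the slope and the water table at the surface, the effective normal stress on the slip plane uses the buoyant unit weight γ' = γ_sat − γ_w while the driving shear stress uses γ_sat:
FS = [c' + γ' z cos²β tanφ'] / [γ_sat z sinβ cosβ]
γ' = 20.7 − 9.81 = 10.89 kN/m³
Numerator = 6.7 + 10.89·5.1·cos²29.9°·tan33.0° = 6.7 + 10.89·5.1·0.7515·0.6494 = 33.805 kPa
Denominator = 20.7·5.1·sin29.9°·cos29.9° = 20.7·5.1·0.4985·0.8669 = 45.621 kPa
FS = 33.805 / 45.621 = 0.741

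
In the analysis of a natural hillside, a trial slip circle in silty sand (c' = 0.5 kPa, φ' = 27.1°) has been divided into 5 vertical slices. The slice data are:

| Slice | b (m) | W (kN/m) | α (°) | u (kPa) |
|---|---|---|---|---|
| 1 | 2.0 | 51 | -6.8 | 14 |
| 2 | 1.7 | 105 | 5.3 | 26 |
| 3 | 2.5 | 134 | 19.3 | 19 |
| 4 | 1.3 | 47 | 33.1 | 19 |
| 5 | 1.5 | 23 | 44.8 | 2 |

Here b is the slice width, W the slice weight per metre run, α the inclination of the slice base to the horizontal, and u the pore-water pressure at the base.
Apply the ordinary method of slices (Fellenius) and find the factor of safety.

Ordinary method of slices: FS = Σ[c'·Δl_i + (W_i cosα_i − u_i·Δl_i)·tanφ'] / Σ W_i sinα_i, with Δl_i = b_i / cosα_i.
Slice 1: Δl = 2.0/cos(-6.8°) = 2.014 m; N'_1 = 51·cos(-6.8°) − 14·2.014 = 22.4; c'Δl = 1.01; W sinα = -6.0
Slice 2: Δl = 1.7/cos5.3° = 1.707 m; N'_2 = 105·cos5.3° − 26·1.707 = 60.2; c'Δl = 0.85; W sinα = 9.7
Slice 3: Δl = 2.5/cos19.3° = 2.649 m; N'_3 = 134·cos19.3° − 19·2.649 = 76.1; c'Δl = 1.32; W sinα = 44.3
Slice 4: Δl = 1.3/cos33.1° = 1.552 m; N'_4 = 47·cos33.1° − 19·1.552 = 9.9; c'Δl = 0.78; W sinα = 25.7
Slice 5: Δl = 1.5/cos44.8° = 2.114 m; N'_5 = 23·cos44.8° − 2·2.114 = 12.1; c'Δl = 1.06; W sinα = 16.2
Σc'Δl = 5.0 kN/m; ΣN' = 180.7 kN/m; ΣW sinα = 89.8 kN/m
Resisting = 5.0 + 180.7·tan27.1° = 5.0 + 92.5 = 97.5 kN/m
FS = 97.5 / 89.8 = 1.085

FS = 1.09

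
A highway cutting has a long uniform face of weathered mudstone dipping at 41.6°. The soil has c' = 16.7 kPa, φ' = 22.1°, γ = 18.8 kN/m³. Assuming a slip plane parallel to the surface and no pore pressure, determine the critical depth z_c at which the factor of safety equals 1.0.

Setting FS = 1.00 in FS = [c' + γz cos²β tanφ'] / [γz sinβ cosβ] and solving for z:
z = c' / [γ cosβ (FS·sinβ − cosβ·tanφ')]
  = 16.7 / [18.8·cos41.6°·(1.00·sin41.6° − cos41.6°·tan22.1°)]
  = 16.7 / [18.8·0.7478·(1.00·0.6639 − 0.7478·0.4061)]
  = 16.7 / 5.0650 = 3.297 m

z_c = 3.30 m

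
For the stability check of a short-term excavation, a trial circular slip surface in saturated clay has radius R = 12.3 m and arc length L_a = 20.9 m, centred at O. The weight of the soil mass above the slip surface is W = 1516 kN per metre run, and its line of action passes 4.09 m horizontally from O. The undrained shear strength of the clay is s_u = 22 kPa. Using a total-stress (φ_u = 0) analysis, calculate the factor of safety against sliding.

FS = 0.91

Taking moments about the centre O, the resisting moment is provided by the undrained shear strength acting along the arc:
M_R = s_u·L_a·R = 22·20.90·12.3 = 5655.5 kN·m/m
M_D = W·d = 1516·4.09 = 6200.4 kN·m/m
FS = M_R / M_D = 5655.5 / 6200.4 = 0.912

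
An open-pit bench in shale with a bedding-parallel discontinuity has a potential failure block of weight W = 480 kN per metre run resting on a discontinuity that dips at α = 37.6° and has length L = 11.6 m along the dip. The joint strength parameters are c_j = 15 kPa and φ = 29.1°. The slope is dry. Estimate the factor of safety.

Resolving the block weight along and normal to the plane and applying the Mohr–Coulomb strength on the joint:
N' = W cosα = 480·cos37.6° = 380.3 kN/m
Driving force T = W sinα = 480·sin37.6° = 292.9 kN/m
Resisting force R = c_j·L + N'·tanφ = 15·11.6 + 380.3·tan29.1° = 174.0 + 211.7 = 385.7 kN/m
FS = R / T = 385.7 / 292.9 = 1.317

FS = 1.32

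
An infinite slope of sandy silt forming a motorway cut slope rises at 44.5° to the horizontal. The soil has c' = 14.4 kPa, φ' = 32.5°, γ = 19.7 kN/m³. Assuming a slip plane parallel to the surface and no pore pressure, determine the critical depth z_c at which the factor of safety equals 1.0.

z_c = 4.16 m

Setting FS = 1.00 in FS = [c' + γz cos²β tanφ'] / [γz sinβ cosβ] and solving for z:
z = c' / [γ cosβ (FS·sinβ − cosβ·tanφ')]
  = 14.4 / [19.7·cos44.5°·(1.00·sin44.5° − cos44.5°·tan32.5°)]
  = 14.4 / [19.7·0.7133·(1.00·0.7009 − 0.7133·0.6371)]
  = 14.4 / 3.4638 = 4.157 m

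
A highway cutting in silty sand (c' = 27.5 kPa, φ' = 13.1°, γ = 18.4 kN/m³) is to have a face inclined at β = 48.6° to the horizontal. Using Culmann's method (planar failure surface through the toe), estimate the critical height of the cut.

H_c = 23.50 m

Culmann's analysis gives the critical failure plane at α_cr = (β + φ')/2 = (48.6 + 13.1)/2 = 30.9°, and the critical height
H_c = (4c'/γ) · sinβ cosφ' / [1 − cos(β − φ')]
    = (4·27.5/18.4) · sin48.6°·cos13.1° / [1 − cos(35.5°)]
    = 5.978 · 0.7501·0.9740 / [1 − 0.8141]
    = 5.978 · 0.7306 / 0.1859
    = 23.50 m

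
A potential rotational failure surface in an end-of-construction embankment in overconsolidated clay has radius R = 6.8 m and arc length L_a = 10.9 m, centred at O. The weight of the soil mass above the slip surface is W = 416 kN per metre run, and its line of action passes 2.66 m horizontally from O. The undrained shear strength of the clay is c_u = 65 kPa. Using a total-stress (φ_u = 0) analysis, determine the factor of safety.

Taking moments about the centre O, the resisting moment is provided by the undrained shear strength acting along the arc:
M_R = c_u·L_a·R = 65·10.90·6.8 = 4817.8 kN·m/m
M_D = W·d = 416·2.66 = 1106.6 kN·m/m
FS = M_R / M_D = 4817.8 / 1106.6 = 4.354

FS = 4.35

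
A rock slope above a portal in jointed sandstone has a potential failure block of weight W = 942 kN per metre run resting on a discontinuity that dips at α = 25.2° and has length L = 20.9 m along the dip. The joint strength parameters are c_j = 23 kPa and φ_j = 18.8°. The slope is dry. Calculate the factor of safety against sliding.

Resolving the block weight along and normal to the plane and applying the Mohr–Coulomb strength on the joint:
N' = W cosα = 942·cos25.2° = 852.3 kN/m
Driving force T = W sinα = 942·sin25.2° = 401.1 kN/m
Resisting force R = c_j·L + N'·tanφ_j = 23·20.9 + 852.3·tan18.8° = 480.7 + 290.2 = 770.9 kN/m
FS = R / T = 770.9 / 401.1 = 1.922

FS = 1.92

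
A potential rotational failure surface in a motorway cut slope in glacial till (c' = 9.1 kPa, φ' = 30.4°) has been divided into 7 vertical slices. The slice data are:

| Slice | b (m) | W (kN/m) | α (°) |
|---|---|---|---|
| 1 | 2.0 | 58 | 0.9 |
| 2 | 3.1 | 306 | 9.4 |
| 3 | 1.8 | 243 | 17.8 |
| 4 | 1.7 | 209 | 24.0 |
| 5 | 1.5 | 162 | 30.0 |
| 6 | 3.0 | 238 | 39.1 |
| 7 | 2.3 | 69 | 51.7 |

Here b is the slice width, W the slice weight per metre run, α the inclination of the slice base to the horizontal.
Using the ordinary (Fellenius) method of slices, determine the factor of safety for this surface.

FS = 1.70

Ordinary method of slices: FS = Σ[c'·Δl_i + (W_i cosα_i)·tanφ'] / Σ W_i sinα_i, with Δl_i = b_i / cosα_i.
Slice 1: Δl = 2.0/cos0.9° = 2.000 m; N'_1 = 58·cos0.9° = 58.0; c'Δl = 18.20; W sinα = 0.9
Slice 2: Δl = 3.1/cos9.4° = 3.142 m; N'_2 = 306·cos9.4° = 301.9; c'Δl = 28.59; W sinα = 50.0
Slice 3: Δl = 1.8/cos17.8° = 1.890 m; N'_3 = 243·cos17.8° = 231.4; c'Δl = 17.20; W sinα = 74.3
Slice 4: Δl = 1.7/cos24.0° = 1.861 m; N'_4 = 209·cos24.0° = 190.9; c'Δl = 16.93; W sinα = 85.0
Slice 5: Δl = 1.5/cos30.0° = 1.732 m; N'_5 = 162·cos30.0° = 140.3; c'Δl = 15.76; W sinα = 81.0
Slice 6: Δl = 3.0/cos39.1° = 3.866 m; N'_6 = 238·cos39.1° = 184.7; c'Δl = 35.18; W sinα = 150.1
Slice 7: Δl = 2.3/cos51.7° = 3.711 m; N'_7 = 69·cos51.7° = 42.8; c'Δl = 33.77; W sinα = 54.1
Σc'Δl = 165.6 kN/m; ΣN' = 1149.9 kN/m; ΣW sinα = 495.4 kN/m
Resisting = 165.6 + 1149.9·tan30.4° = 165.6 + 674.7 = 840.3 kN/m
FS = 840.3 / 495.4 = 1.696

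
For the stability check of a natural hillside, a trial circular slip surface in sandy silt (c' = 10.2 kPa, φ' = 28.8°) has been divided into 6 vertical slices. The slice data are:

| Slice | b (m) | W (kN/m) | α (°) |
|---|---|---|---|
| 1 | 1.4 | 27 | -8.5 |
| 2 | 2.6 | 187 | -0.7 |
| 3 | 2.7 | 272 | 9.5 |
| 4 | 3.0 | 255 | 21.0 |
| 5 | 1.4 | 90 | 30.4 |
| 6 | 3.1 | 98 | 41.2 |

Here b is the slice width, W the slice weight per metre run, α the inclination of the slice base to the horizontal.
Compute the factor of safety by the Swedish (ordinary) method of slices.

FS = 2.66

Ordinary method of slices: FS = Σ[c'·Δl_i + (W_i cosα_i)·tanφ'] / Σ W_i sinα_i, with Δl_i = b_i / cosα_i.
Slice 1: Δl = 1.4/cos(-8.5°) = 1.416 m; N'_1 = 27·cos(-8.5°) = 26.7; c'Δl = 14.44; W sinα = -4.0
Slice 2: Δl = 2.6/cos(-0.7°) = 2.600 m; N'_2 = 187·cos(-0.7°) = 187.0; c'Δl = 26.52; W sinα = -2.3
Slice 3: Δl = 2.7/cos9.5° = 2.738 m; N'_3 = 272·cos9.5° = 268.3; c'Δl = 27.92; W sinα = 44.9
Slice 4: Δl = 3.0/cos21.0° = 3.213 m; N'_4 = 255·cos21.0° = 238.1; c'Δl = 32.78; W sinα = 91.4
Slice 5: Δl = 1.4/cos30.4° = 1.623 m; N'_5 = 90·cos30.4° = 77.6; c'Δl = 16.56; W sinα = 45.5
Slice 6: Δl = 3.1/cos41.2° = 4.120 m; N'_6 = 98·cos41.2° = 73.7; c'Δl = 42.02; W sinα = 64.6
Σc'Δl = 160.2 kN/m; ΣN' = 871.4 kN/m; ΣW sinα = 240.1 kN/m
Resisting = 160.2 + 871.4·tan28.8° = 160.2 + 479.0 = 639.3 kN/m
FS = 639.3 / 240.1 = 2.663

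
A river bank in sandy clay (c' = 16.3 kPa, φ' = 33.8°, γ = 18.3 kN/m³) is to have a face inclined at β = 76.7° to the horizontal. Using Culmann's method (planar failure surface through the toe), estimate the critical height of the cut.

Culmann's analysis gives the critical failure plane at α_cr = (β + φ')/2 = (76.7 + 33.8)/2 = 55.2°, and the critical height
H_c = (4c'/γ) · sinβ cosφ' / [1 − cos(β − φ')]
    = (4·16.3/18.3) · sin76.7°·cos33.8° / [1 − cos(42.9°)]
    = 3.563 · 0.9732·0.8310 / [1 − 0.7325]
    = 3.563 · 0.8087 / 0.2675
    = 10.77 m

H_c = 10.77 m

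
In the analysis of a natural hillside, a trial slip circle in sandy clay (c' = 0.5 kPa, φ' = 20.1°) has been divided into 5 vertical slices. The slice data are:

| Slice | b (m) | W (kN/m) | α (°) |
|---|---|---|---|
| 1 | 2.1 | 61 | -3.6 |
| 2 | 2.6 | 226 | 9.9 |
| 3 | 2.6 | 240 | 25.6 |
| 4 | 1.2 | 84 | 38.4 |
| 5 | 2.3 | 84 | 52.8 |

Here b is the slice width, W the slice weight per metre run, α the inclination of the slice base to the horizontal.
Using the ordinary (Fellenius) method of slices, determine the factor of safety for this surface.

Ordinary method of slices: FS = Σ[c'·Δl_i + (W_i cosα_i)·tanφ'] / Σ W_i sinα_i, with Δl_i = b_i / cosα_i.
Slice 1: Δl = 2.1/cos(-3.6°) = 2.104 m; N'_1 = 61·cos(-3.6°) = 60.9; c'Δl = 1.05; W sinα = -3.8
Slice 2: Δl = 2.6/cos9.9° = 2.639 m; N'_2 = 226·cos9.9° = 222.6; c'Δl = 1.32; W sinα = 38.9
Slice 3: Δl = 2.6/cos25.6° = 2.883 m; N'_3 = 240·cos25.6° = 216.4; c'Δl = 1.44; W sinα = 103.7
Slice 4: Δl = 1.2/cos38.4° = 1.531 m; N'_4 = 84·cos38.4° = 65.8; c'Δl = 0.77; W sinα = 52.2
Slice 5: Δl = 2.3/cos52.8° = 3.804 m; N'_5 = 84·cos52.8° = 50.8; c'Δl = 1.90; W sinα = 66.9
Σc'Δl = 6.5 kN/m; ΣN' = 616.6 kN/m; ΣW sinα = 257.8 kN/m
Resisting = 6.5 + 616.6·tan20.1° = 6.5 + 225.6 = 232.1 kN/m
FS = 232.1 / 257.8 = 0.900

FS = 0.90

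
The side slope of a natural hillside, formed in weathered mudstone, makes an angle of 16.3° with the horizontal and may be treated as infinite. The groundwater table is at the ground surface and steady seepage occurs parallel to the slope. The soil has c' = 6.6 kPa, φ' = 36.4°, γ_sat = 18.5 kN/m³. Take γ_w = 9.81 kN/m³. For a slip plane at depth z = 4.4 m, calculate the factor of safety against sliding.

FS = 1.49

With seepage parallel to the slope and the water table at the surface, the effective normal stress on the slip plane uses the buoyant unit weight γ' = γ_sat − γ_w while the driving shear stress uses γ_sat:
FS = [c' + γ' z cos²β tanφ'] / [γ_sat z sinβ cosβ]
γ' = 18.5 − 9.81 = 8.69 kN/m³
Numerator = 6.6 + 8.69·4.4·cos²16.3°·tan36.4° = 6.6 + 8.69·4.4·0.9212·0.7373 = 32.569 kPa
Denominator = 18.5·4.4·sin16.3°·cos16.3° = 18.5·4.4·0.2807·0.9598 = 21.928 kPa
FS = 32.569 / 21.928 = 1.485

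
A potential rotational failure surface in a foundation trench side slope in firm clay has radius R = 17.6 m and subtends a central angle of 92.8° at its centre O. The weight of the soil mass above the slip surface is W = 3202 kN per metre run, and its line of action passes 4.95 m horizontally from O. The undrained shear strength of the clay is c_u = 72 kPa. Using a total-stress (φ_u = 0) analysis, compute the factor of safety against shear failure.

Taking moments about the centre O, the resisting moment is provided by the undrained shear strength acting along the arc:
Arc length L_a = R·θ = 17.6·(92.8°·π/180) = 17.6·1.6197 = 28.51 m
M_R = c_u·L_a·R = 72·28.51·17.6 = 36122.9 kN·m/m
M_D = W·d = 3202·4.95 = 15849.9 kN·m/m
FS = M_R / M_D = 36122.9 / 15849.9 = 2.279

FS = 2.28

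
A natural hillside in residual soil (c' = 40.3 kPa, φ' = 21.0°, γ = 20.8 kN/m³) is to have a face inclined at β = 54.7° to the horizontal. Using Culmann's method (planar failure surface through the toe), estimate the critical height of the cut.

H_c = 35.14 m

Culmann's analysis gives the critical failure plane at α_cr = (β + φ')/2 = (54.7 + 21.0)/2 = 37.9°, and the critical height
H_c = (4c'/γ) · sinβ cosφ' / [1 − cos(β − φ')]
    = (4·40.3/20.8) · sin54.7°·cos21.0° / [1 − cos(33.7°)]
    = 7.750 · 0.8161·0.9336 / [1 − 0.8320]
    = 7.750 · 0.7619 / 0.1680
    = 35.14 m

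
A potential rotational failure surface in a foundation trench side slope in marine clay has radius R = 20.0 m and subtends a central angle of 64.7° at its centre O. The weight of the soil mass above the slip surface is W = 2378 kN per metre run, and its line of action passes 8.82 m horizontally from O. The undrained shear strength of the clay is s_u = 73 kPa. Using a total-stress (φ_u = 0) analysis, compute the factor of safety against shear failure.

FS = 1.57

Taking moments about the centre O, the resisting moment is provided by the undrained shear strength acting along the arc:
Arc length L_a = R·θ = 20.0·(64.7°·π/180) = 20.0·1.1292 = 22.58 m
M_R = s_u·L_a·R = 73·22.58·20.0 = 32973.5 kN·m/m
M_D = W·d = 2378·8.82 = 20974.0 kN·m/m
FS = M_R / M_D = 32973.5 / 20974.0 = 1.572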